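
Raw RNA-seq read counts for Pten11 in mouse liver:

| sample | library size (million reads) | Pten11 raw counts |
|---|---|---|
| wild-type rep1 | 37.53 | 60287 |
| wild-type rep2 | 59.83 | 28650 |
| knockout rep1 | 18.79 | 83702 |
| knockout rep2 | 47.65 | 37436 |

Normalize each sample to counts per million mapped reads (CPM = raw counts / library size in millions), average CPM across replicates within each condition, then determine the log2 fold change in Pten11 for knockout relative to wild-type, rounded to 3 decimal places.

CPM(wild-type rep1) = 60287 / 37.53 = 1606.3682
CPM(wild-type rep2) = 28650 / 59.83 = 478.8568
CPM(knockout rep1) = 83702 / 18.79 = 4454.6035
CPM(knockout rep2) = 37436 / 47.65 = 785.6453
mean CPM(wild-type) = 1042.6125; mean CPM(knockout) = 2620.1244
Fold change = 2620.1244 / 1042.6125 = 2.51304
log2(2.51304) = 1.3294

1.329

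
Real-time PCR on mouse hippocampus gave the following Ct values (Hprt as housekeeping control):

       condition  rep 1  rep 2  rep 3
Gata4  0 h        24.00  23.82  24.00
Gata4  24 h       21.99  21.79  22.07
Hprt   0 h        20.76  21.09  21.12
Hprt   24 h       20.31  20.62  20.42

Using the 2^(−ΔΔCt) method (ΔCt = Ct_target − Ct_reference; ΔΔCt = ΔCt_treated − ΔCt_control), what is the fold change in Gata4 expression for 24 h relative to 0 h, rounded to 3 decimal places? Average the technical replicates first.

Mean Ct: Gata4 0 h 23.940; Gata4 24 h 21.950; Hprt 0 h 20.990; Hprt 24 h 20.450
ΔCt(0 h) = 23.940 − 20.990 = 2.950
ΔCt(24 h) = 21.950 − 20.450 = 1.500
ΔΔCt = 1.500 − 2.950 = -1.450
Fold change = 2^(−(-1.450)) = 2^1.450 = 2.7321

2.732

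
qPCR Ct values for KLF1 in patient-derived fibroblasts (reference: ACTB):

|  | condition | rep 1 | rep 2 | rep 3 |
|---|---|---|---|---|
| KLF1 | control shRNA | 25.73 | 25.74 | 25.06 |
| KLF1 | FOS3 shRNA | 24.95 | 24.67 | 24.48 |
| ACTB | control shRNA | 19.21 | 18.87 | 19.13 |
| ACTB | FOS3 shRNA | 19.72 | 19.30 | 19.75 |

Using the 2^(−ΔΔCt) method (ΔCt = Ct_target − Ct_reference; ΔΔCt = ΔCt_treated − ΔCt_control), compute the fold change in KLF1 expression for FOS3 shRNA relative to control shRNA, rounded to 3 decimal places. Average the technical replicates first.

2.514

Mean Ct: KLF1 control shRNA 25.510; KLF1 FOS3 shRNA 24.700; ACTB control shRNA 19.070; ACTB FOS3 shRNA 19.590
ΔCt(control shRNA) = 25.510 − 19.070 = 6.440
ΔCt(FOS3 shRNA) = 24.700 − 19.590 = 5.110
ΔΔCt = 5.110 − 6.440 = -1.330
Fold change = 2^(−(-1.330)) = 2^1.330 = 2.5140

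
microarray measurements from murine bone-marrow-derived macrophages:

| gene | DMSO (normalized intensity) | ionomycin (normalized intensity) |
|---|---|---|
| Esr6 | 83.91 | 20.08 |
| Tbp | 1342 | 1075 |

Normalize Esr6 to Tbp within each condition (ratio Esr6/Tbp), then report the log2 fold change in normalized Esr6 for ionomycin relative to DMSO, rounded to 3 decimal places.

Esr6/Tbp (DMSO) = 83.91 / 1342 = 0.062526
Esr6/Tbp (ionomycin) = 20.08 / 1075 = 0.018679
Fold change = 0.018679 / 0.062526 = 0.2987
log2(0.2987) = -1.7430

-1.743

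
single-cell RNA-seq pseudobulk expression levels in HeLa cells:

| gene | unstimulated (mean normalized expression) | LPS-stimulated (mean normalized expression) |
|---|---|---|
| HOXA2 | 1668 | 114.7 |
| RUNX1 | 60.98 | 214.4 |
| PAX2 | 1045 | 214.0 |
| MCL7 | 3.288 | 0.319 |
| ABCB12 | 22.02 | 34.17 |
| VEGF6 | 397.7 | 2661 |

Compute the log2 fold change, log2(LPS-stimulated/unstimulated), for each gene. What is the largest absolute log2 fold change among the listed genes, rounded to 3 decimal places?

log2(114.7/1668) = -3.862  (HOXA2)
log2(214.4/60.98) = 1.814  (RUNX1)
log2(214.0/1045) = -2.288  (PAX2)
log2(0.319/3.288) = -3.366  (MCL7)
log2(34.17/22.02) = 0.634  (ABCB12)
log2(2661/397.7) = 2.742  (VEGF6)
The largest magnitude belongs to HOXA2.

3.862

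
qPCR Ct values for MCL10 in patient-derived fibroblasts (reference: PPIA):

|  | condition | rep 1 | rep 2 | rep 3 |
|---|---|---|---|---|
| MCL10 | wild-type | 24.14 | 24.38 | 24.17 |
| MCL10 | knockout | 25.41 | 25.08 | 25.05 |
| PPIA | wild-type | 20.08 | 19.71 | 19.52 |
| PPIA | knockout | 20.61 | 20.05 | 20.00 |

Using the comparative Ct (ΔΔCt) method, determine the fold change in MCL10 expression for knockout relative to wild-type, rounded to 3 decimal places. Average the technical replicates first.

Mean Ct: MCL10 wild-type 24.230; MCL10 knockout 25.180; PPIA wild-type 19.770; PPIA knockout 20.220
ΔCt(wild-type) = 24.230 − 19.770 = 4.460
ΔCt(knockout) = 25.180 − 20.220 = 4.960
ΔΔCt = 4.960 − 4.460 = 0.500
Fold change = 2^(−0.500) = 0.7071

0.707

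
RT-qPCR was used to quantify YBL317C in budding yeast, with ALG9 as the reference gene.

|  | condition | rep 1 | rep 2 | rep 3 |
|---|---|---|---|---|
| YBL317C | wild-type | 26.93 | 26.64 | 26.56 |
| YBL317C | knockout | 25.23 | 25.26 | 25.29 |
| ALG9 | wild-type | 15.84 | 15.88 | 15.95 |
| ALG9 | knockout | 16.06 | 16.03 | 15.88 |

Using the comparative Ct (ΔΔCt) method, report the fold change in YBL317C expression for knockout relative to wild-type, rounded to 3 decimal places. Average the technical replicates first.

Mean Ct: YBL317C wild-type 26.710; YBL317C knockout 25.260; ALG9 wild-type 15.890; ALG9 knockout 15.990
ΔCt(wild-type) = 26.710 − 15.890 = 10.820
ΔCt(knockout) = 25.260 − 15.990 = 9.270
ΔΔCt = 9.270 − 10.820 = -1.550
Fold change = 2^(−(-1.550)) = 2^1.550 = 2.9282

2.928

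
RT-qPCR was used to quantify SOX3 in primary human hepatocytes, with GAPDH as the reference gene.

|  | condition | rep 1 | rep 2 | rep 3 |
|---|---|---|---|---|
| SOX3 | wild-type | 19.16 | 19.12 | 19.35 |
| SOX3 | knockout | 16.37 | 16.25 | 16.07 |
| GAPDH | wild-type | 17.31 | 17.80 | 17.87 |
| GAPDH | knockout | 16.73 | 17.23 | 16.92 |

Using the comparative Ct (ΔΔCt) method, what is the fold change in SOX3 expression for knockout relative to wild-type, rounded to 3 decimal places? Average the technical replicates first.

Mean Ct: SOX3 wild-type 19.210; SOX3 knockout 16.230; GAPDH wild-type 17.660; GAPDH knockout 16.960
ΔCt(wild-type) = 19.210 − 17.660 = 1.550
ΔCt(knockout) = 16.230 − 16.960 = -0.730
ΔΔCt = -0.730 − 1.550 = -2.280
Fold change = 2^(−(-2.280)) = 2^2.280 = 4.8568

4.857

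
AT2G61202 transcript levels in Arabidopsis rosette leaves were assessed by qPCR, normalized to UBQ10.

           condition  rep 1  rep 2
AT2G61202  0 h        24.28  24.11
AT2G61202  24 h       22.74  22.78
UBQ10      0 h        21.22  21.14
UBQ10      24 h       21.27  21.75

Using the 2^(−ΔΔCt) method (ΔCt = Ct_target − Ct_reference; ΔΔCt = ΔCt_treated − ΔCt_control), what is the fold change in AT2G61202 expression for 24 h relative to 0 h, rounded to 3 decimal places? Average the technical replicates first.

Mean Ct: AT2G61202 0 h 24.195; AT2G61202 24 h 22.760; UBQ10 0 h 21.180; UBQ10 24 h 21.510
ΔCt(0 h) = 24.195 − 21.180 = 3.015
ΔCt(24 h) = 22.760 − 21.510 = 1.250
ΔΔCt = 1.250 − 3.015 = -1.765
Fold change = 2^(−(-1.765)) = 2^1.765 = 3.3987

3.399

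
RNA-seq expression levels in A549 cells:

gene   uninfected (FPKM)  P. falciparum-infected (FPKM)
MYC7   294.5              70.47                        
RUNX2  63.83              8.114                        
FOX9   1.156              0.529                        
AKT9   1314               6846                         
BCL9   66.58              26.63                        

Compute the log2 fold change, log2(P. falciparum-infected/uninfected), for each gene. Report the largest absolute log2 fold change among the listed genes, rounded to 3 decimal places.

2.976

log2(70.47/294.5) = -2.063  (MYC7)
log2(8.114/63.83) = -2.976  (RUNX2)
log2(0.529/1.156) = -1.128  (FOX9)
log2(6846/1314) = 2.381  (AKT9)
log2(26.63/66.58) = -1.322  (BCL9)
The largest magnitude belongs to RUNX2.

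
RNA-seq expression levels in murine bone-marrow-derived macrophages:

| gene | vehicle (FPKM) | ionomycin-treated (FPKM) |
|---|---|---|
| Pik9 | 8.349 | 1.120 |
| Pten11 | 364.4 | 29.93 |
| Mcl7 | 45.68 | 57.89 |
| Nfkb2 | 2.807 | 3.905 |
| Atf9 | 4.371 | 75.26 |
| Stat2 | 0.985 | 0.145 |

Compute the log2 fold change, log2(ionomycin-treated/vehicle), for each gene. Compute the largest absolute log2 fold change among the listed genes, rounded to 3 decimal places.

log2(1.120/8.349) = -2.898  (Pik9)
log2(29.93/364.4) = -3.606  (Pten11)
log2(57.89/45.68) = 0.342  (Mcl7)
log2(3.905/2.807) = 0.476  (Nfkb2)
log2(75.26/4.371) = 4.106  (Atf9)
log2(0.145/0.985) = -2.764  (Stat2)
The largest magnitude belongs to Atf9.

4.106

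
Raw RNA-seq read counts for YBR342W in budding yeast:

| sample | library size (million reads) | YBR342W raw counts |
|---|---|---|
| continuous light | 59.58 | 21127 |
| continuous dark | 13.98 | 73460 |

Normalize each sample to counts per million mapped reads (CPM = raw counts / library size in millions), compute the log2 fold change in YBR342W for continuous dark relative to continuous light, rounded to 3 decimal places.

CPM(continuous light) = 21127 / 59.58 = 354.5989
CPM(continuous dark) = 73460 / 13.98 = 5254.6495
Fold change = 5254.6495 / 354.5989 = 14.81857
log2(14.81857) = 3.8893

3.889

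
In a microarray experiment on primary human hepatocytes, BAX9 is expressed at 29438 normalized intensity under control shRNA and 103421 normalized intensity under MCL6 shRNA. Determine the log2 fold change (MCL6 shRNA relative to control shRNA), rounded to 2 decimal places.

Fold change = 103421 / 29438 = 3.5132
log2(3.5132) = 1.813

1.81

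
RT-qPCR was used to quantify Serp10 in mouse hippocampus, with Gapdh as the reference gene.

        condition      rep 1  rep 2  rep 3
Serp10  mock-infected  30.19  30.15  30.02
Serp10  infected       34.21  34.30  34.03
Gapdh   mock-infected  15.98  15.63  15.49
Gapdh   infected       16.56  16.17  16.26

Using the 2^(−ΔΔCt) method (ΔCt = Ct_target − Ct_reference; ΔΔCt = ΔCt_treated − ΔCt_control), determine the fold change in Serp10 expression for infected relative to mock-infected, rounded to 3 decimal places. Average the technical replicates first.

Mean Ct: Serp10 mock-infected 30.120; Serp10 infected 34.180; Gapdh mock-infected 15.700; Gapdh infected 16.330
ΔCt(mock-infected) = 30.120 − 15.700 = 14.420
ΔCt(infected) = 34.180 − 16.330 = 17.850
ΔΔCt = 17.850 − 14.420 = 3.430
Fold change = 2^(−3.430) = 0.0928

0.093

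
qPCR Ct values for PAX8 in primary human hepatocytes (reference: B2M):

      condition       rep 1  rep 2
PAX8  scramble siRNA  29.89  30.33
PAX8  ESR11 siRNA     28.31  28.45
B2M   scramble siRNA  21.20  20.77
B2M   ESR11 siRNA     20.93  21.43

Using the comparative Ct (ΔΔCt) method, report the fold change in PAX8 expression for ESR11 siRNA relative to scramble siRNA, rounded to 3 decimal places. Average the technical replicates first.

3.797

Mean Ct: PAX8 scramble siRNA 30.110; PAX8 ESR11 siRNA 28.380; B2M scramble siRNA 20.985; B2M ESR11 siRNA 21.180
ΔCt(scramble siRNA) = 30.110 − 20.985 = 9.125
ΔCt(ESR11 siRNA) = 28.380 − 21.180 = 7.200
ΔΔCt = 7.200 − 9.125 = -1.925
Fold change = 2^(−(-1.925)) = 2^1.925 = 3.7974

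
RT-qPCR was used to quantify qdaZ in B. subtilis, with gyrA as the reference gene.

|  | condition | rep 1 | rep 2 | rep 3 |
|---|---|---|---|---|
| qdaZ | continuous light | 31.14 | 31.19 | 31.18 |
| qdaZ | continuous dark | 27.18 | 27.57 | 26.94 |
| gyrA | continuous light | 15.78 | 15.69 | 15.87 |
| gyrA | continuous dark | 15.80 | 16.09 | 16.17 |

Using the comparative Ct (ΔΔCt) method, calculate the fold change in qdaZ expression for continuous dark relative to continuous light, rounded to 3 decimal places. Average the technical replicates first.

Mean Ct: qdaZ continuous light 31.170; qdaZ continuous dark 27.230; gyrA continuous light 15.780; gyrA continuous dark 16.020
ΔCt(continuous light) = 31.170 − 15.780 = 15.390
ΔCt(continuous dark) = 27.230 − 16.020 = 11.210
ΔΔCt = 11.210 − 15.390 = -4.180
Fold change = 2^(−(-4.180)) = 2^4.180 = 18.1261

18.126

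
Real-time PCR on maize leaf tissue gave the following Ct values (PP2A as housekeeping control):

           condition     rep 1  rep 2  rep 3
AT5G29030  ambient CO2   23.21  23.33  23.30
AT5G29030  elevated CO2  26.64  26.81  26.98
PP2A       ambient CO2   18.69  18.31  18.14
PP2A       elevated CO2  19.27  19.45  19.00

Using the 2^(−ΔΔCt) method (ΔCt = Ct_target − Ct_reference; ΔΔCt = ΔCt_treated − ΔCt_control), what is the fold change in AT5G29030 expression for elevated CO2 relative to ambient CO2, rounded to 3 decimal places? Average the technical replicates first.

Mean Ct: AT5G29030 ambient CO2 23.280; AT5G29030 elevated CO2 26.810; PP2A ambient CO2 18.380; PP2A elevated CO2 19.240
ΔCt(ambient CO2) = 23.280 − 18.380 = 4.900
ΔCt(elevated CO2) = 26.810 − 19.240 = 7.570
ΔΔCt = 7.570 − 4.900 = 2.670
Fold change = 2^(−2.670) = 0.1571

0.157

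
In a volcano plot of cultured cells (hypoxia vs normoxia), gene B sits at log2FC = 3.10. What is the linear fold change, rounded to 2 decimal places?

8.57

Fold change = 2^(3.10) = 8.574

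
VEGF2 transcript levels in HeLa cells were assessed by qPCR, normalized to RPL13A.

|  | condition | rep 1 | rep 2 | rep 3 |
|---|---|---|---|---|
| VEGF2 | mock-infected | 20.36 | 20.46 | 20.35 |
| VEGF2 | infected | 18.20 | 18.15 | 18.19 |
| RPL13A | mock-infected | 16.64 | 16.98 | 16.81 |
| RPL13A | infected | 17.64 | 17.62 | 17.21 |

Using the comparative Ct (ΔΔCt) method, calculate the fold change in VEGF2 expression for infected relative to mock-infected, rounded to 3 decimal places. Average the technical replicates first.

7.413

Mean Ct: VEGF2 mock-infected 20.390; VEGF2 infected 18.180; RPL13A mock-infected 16.810; RPL13A infected 17.490
ΔCt(mock-infected) = 20.390 − 16.810 = 3.580
ΔCt(infected) = 18.180 − 17.490 = 0.690
ΔΔCt = 0.690 − 3.580 = -2.890
Fold change = 2^(−(-2.890)) = 2^2.890 = 7.4127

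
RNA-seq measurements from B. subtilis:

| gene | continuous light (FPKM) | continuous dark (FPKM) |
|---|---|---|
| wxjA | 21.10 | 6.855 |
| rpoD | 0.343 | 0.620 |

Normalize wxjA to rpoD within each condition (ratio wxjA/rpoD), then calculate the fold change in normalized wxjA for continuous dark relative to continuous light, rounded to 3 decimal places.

0.180

wxjA/rpoD (continuous light) = 21.10 / 0.343 = 61.516
wxjA/rpoD (continuous dark) = 6.855 / 0.620 = 11.056
Fold change = 11.056 / 61.516 = 0.1797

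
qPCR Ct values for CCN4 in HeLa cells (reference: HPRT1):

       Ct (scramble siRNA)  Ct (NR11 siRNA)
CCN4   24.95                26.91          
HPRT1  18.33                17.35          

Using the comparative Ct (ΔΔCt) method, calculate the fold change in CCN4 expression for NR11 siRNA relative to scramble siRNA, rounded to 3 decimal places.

0.130

ΔCt(scramble siRNA) = 24.950 − 18.330 = 6.620
ΔCt(NR11 siRNA) = 26.910 − 17.350 = 9.560
ΔΔCt = 9.560 − 6.620 = 2.940
Fold change = 2^(−2.940) = 0.1303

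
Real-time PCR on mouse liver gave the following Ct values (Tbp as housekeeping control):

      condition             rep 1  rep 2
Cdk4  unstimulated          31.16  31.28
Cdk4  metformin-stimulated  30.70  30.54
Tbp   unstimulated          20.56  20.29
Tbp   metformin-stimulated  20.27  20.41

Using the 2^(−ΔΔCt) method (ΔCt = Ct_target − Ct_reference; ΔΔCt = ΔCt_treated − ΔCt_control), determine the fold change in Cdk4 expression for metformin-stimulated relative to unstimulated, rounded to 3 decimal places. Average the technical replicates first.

1.429

Mean Ct: Cdk4 unstimulated 31.220; Cdk4 metformin-stimulated 30.620; Tbp unstimulated 20.425; Tbp metformin-stimulated 20.340
ΔCt(unstimulated) = 31.220 − 20.425 = 10.795
ΔCt(metformin-stimulated) = 30.620 − 20.340 = 10.280
ΔΔCt = 10.280 − 10.795 = -0.515
Fold change = 2^(−(-0.515)) = 2^0.515 = 1.4290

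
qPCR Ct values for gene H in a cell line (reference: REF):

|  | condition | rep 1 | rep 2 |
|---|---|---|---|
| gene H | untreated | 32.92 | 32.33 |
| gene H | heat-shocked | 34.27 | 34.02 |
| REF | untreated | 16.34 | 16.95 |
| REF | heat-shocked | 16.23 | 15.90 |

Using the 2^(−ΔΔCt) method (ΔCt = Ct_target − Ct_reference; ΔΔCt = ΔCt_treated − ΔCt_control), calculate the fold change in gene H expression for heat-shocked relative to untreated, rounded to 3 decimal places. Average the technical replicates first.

0.233

Mean Ct: gene H untreated 32.625; gene H heat-shocked 34.145; REF untreated 16.645; REF heat-shocked 16.065
ΔCt(untreated) = 32.625 − 16.645 = 15.980
ΔCt(heat-shocked) = 34.145 − 16.065 = 18.080
ΔΔCt = 18.080 − 15.980 = 2.100
Fold change = 2^(−2.100) = 0.2333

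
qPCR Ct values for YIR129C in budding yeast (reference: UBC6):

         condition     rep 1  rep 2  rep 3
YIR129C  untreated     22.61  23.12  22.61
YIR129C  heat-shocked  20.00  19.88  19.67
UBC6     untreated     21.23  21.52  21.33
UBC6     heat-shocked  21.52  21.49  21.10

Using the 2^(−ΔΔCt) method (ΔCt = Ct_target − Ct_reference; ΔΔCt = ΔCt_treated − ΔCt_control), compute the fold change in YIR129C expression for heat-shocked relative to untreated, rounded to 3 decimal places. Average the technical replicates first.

7.674

Mean Ct: YIR129C untreated 22.780; YIR129C heat-shocked 19.850; UBC6 untreated 21.360; UBC6 heat-shocked 21.370
ΔCt(untreated) = 22.780 − 21.360 = 1.420
ΔCt(heat-shocked) = 19.850 − 21.370 = -1.520
ΔΔCt = -1.520 − 1.420 = -2.940
Fold change = 2^(−(-2.940)) = 2^2.940 = 7.6741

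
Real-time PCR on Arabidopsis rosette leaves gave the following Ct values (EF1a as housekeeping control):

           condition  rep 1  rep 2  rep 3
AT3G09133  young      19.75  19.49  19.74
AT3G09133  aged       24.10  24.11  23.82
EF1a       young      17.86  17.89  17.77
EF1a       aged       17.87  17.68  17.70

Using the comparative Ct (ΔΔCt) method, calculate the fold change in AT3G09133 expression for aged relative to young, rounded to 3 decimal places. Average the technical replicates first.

0.046

Mean Ct: AT3G09133 young 19.660; AT3G09133 aged 24.010; EF1a young 17.840; EF1a aged 17.750
ΔCt(young) = 19.660 − 17.840 = 1.820
ΔCt(aged) = 24.010 − 17.750 = 6.260
ΔΔCt = 6.260 − 1.820 = 4.440
Fold change = 2^(−4.440) = 0.0461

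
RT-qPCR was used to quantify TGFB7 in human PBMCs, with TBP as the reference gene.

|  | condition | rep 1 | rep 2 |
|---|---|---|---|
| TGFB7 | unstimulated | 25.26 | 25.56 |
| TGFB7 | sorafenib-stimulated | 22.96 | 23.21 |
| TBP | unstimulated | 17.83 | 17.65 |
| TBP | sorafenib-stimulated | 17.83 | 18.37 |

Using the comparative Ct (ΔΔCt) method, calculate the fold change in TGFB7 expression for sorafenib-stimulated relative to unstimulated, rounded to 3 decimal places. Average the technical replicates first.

Mean Ct: TGFB7 unstimulated 25.410; TGFB7 sorafenib-stimulated 23.085; TBP unstimulated 17.740; TBP sorafenib-stimulated 18.100
ΔCt(unstimulated) = 25.410 − 17.740 = 7.670
ΔCt(sorafenib-stimulated) = 23.085 − 18.100 = 4.985
ΔΔCt = 4.985 − 7.670 = -2.685
Fold change = 2^(−(-2.685)) = 2^2.685 = 6.4308

6.431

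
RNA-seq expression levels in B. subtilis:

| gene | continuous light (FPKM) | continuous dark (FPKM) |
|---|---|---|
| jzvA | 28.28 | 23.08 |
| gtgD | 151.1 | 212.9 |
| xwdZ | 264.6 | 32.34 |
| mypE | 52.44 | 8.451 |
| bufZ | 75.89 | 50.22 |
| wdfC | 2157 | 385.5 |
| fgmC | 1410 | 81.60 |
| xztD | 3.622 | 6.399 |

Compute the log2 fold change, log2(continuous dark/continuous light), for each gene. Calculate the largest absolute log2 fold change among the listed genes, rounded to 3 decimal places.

log2(23.08/28.28) = -0.293  (jzvA)
log2(212.9/151.1) = 0.495  (gtgD)
log2(32.34/264.6) = -3.032  (xwdZ)
log2(8.451/52.44) = -2.633  (mypE)
log2(50.22/75.89) = -0.596  (bufZ)
log2(385.5/2157) = -2.484  (wdfC)
log2(81.60/1410) = -4.111  (fgmC)
log2(6.399/3.622) = 0.821  (xztD)
The largest magnitude belongs to fgmC.

4.111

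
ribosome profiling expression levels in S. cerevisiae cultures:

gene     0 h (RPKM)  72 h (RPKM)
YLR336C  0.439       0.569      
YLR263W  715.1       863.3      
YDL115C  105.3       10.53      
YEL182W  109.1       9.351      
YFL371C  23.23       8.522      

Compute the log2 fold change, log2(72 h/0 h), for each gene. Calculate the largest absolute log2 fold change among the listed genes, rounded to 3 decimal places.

3.544

log2(0.569/0.439) = 0.374  (YLR336C)
log2(863.3/715.1) = 0.272  (YLR263W)
log2(10.53/105.3) = -3.322  (YDL115C)
log2(9.351/109.1) = -3.544  (YEL182W)
log2(8.522/23.23) = -1.447  (YFL371C)
The largest magnitude belongs to YEL182W.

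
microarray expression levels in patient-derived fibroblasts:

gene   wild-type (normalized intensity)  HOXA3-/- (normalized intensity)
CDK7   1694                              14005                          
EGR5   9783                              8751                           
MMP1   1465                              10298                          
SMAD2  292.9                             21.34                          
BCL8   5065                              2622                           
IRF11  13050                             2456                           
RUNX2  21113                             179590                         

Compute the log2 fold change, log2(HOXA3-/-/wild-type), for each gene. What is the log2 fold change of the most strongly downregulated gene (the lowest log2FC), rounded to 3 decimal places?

-3.779

log2(14005/1694) = 3.047  (CDK7)
log2(8751/9783) = -0.161  (EGR5)
log2(10298/1465) = 2.813  (MMP1)
log2(21.34/292.9) = -3.779  (SMAD2)
log2(2622/5065) = -0.950  (BCL8)
log2(2456/13050) = -2.410  (IRF11)
log2(179590/21113) = 3.089  (RUNX2)
SMAD2 is most strongly downregulated.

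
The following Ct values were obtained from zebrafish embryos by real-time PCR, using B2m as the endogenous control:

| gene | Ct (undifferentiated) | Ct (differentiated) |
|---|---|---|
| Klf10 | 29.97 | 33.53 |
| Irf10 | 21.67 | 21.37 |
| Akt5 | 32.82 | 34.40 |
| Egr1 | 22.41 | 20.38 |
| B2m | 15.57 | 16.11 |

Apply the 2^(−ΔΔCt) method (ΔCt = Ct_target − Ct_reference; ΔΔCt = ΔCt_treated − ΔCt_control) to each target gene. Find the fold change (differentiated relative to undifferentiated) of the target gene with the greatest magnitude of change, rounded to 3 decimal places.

Klf10: ΔΔCt = (33.53−16.11) − (29.97−15.57) = 17.42 − 14.40 = 3.02; fold change = 2^-3.02 = 0.123
Irf10: ΔΔCt = (21.37−16.11) − (21.67−15.57) = 5.26 − 6.10 = -0.84; fold change = 2^0.84 = 1.790
Akt5: ΔΔCt = (34.40−16.11) − (32.82−15.57) = 18.29 − 17.25 = 1.04; fold change = 2^-1.04 = 0.486
Egr1: ΔΔCt = (20.38−16.11) − (22.41−15.57) = 4.27 − 6.84 = -2.57; fold change = 2^2.57 = 5.938
Klf10 has the largest |ΔΔCt| = 3.02.

0.123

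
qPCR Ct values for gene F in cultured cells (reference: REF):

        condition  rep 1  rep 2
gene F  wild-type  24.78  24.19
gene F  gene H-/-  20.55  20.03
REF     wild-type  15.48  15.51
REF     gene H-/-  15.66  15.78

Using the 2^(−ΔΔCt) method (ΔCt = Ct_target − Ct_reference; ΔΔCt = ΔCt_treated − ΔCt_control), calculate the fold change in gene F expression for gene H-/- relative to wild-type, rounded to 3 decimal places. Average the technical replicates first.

21.407

Mean Ct: gene F wild-type 24.485; gene F gene H-/- 20.290; REF wild-type 15.495; REF gene H-/- 15.720
ΔCt(wild-type) = 24.485 − 15.495 = 8.990
ΔCt(gene H-/-) = 20.290 − 15.720 = 4.570
ΔΔCt = 4.570 − 8.990 = -4.420
Fold change = 2^(−(-4.420)) = 2^4.420 = 21.4068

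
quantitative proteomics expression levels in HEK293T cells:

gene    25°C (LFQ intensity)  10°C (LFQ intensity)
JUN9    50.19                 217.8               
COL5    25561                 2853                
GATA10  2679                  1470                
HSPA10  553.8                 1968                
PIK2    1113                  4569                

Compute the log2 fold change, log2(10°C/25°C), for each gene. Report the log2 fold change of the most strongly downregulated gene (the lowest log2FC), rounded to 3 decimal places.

-3.163

log2(217.8/50.19) = 2.118  (JUN9)
log2(2853/25561) = -3.163  (COL5)
log2(1470/2679) = -0.866  (GATA10)
log2(1968/553.8) = 1.829  (HSPA10)
log2(4569/1113) = 2.037  (PIK2)
COL5 is most strongly downregulated.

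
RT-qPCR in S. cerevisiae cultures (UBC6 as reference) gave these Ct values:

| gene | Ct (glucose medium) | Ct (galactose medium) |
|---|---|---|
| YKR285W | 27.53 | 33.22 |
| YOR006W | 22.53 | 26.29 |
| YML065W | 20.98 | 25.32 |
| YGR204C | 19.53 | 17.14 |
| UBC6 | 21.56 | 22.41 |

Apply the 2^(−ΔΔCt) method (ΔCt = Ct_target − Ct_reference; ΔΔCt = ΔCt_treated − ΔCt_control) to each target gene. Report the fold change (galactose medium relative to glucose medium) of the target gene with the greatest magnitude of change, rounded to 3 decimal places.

0.035

YKR285W: ΔΔCt = (33.22−22.41) − (27.53−21.56) = 10.81 − 5.97 = 4.84; fold change = 2^-4.84 = 0.035
YOR006W: ΔΔCt = (26.29−22.41) − (22.53−21.56) = 3.88 − 0.97 = 2.91; fold change = 2^-2.91 = 0.133
YML065W: ΔΔCt = (25.32−22.41) − (20.98−21.56) = 2.91 − (-0.58) = 3.49; fold change = 2^-3.49 = 0.089
YGR204C: ΔΔCt = (17.14−22.41) − (19.53−21.56) = -5.27 − (-2.03) = -3.24; fold change = 2^3.24 = 9.448
YKR285W has the largest |ΔΔCt| = 4.84.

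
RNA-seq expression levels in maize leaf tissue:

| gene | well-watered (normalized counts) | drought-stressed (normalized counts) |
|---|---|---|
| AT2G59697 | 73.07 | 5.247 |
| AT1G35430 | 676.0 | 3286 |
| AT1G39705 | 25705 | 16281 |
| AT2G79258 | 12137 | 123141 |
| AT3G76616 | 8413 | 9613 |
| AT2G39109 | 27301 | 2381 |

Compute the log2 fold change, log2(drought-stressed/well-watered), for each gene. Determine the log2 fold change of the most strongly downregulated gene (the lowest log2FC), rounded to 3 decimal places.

log2(5.247/73.07) = -3.800  (AT2G59697)
log2(3286/676.0) = 2.281  (AT1G35430)
log2(16281/25705) = -0.659  (AT1G39705)
log2(123141/12137) = 3.343  (AT2G79258)
log2(9613/8413) = 0.192  (AT3G76616)
log2(2381/27301) = -3.519  (AT2G39109)
AT2G59697 is most strongly downregulated.

-3.800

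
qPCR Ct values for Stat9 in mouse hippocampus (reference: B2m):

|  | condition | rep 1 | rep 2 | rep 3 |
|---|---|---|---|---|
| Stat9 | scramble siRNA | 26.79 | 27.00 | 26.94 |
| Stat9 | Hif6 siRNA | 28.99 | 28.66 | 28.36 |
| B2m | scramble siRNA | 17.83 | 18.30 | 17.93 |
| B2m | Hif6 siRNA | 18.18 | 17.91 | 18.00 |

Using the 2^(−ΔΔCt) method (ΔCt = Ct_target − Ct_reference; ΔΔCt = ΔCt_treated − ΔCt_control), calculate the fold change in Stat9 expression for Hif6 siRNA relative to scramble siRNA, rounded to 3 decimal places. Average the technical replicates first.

Mean Ct: Stat9 scramble siRNA 26.910; Stat9 Hif6 siRNA 28.670; B2m scramble siRNA 18.020; B2m Hif6 siRNA 18.030
ΔCt(scramble siRNA) = 26.910 − 18.020 = 8.890
ΔCt(Hif6 siRNA) = 28.670 − 18.030 = 10.640
ΔΔCt = 10.640 − 8.890 = 1.750
Fold change = 2^(−1.750) = 0.2973

0.297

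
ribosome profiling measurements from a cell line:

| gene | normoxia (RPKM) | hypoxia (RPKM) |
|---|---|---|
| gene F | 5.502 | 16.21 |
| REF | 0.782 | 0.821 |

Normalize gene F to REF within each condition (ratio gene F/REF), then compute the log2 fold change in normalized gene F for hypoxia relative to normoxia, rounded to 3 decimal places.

1.489

gene F/REF (normoxia) = 5.502 / 0.782 = 7.0358
gene F/REF (hypoxia) = 16.21 / 0.821 = 19.744
Fold change = 19.744 / 7.0358 = 2.8062
log2(2.8062) = 1.4886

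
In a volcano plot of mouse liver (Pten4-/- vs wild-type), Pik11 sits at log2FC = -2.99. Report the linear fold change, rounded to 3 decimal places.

0.126

Fold change = 2^(-2.99) = 0.1259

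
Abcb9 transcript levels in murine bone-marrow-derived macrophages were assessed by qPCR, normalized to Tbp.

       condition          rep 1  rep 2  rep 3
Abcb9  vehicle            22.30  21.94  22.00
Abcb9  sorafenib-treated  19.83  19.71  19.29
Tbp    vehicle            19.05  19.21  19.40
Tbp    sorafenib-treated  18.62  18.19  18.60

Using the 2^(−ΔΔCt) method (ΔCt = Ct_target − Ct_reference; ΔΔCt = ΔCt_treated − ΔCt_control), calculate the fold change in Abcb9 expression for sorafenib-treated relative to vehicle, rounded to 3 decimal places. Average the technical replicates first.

3.294

Mean Ct: Abcb9 vehicle 22.080; Abcb9 sorafenib-treated 19.610; Tbp vehicle 19.220; Tbp sorafenib-treated 18.470
ΔCt(vehicle) = 22.080 − 19.220 = 2.860
ΔCt(sorafenib-treated) = 19.610 − 18.470 = 1.140
ΔΔCt = 1.140 − 2.860 = -1.720
Fold change = 2^(−(-1.720)) = 2^1.720 = 3.2944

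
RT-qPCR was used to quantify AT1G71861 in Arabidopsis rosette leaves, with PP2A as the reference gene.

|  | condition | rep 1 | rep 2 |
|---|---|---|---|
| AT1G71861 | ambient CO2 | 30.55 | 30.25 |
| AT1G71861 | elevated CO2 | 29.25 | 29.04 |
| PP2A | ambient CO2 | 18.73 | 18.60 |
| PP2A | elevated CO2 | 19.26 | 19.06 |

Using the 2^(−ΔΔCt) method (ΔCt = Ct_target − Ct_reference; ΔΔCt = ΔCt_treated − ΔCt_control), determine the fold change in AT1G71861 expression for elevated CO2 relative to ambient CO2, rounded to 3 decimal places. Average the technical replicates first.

3.364

Mean Ct: AT1G71861 ambient CO2 30.400; AT1G71861 elevated CO2 29.145; PP2A ambient CO2 18.665; PP2A elevated CO2 19.160
ΔCt(ambient CO2) = 30.400 − 18.665 = 11.735
ΔCt(elevated CO2) = 29.145 − 19.160 = 9.985
ΔΔCt = 9.985 − 11.735 = -1.750
Fold change = 2^(−(-1.750)) = 2^1.750 = 3.3636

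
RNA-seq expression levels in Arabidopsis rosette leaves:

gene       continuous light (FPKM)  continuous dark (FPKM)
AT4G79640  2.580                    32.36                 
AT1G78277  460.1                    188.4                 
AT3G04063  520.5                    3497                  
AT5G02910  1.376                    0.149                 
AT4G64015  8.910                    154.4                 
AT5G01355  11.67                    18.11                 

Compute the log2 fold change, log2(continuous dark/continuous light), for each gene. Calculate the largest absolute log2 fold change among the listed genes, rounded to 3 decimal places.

4.115

log2(32.36/2.580) = 3.649  (AT4G79640)
log2(188.4/460.1) = -1.288  (AT1G78277)
log2(3497/520.5) = 2.748  (AT3G04063)
log2(0.149/1.376) = -3.207  (AT5G02910)
log2(154.4/8.910) = 4.115  (AT4G64015)
log2(18.11/11.67) = 0.634  (AT5G01355)
The largest magnitude belongs to AT4G64015.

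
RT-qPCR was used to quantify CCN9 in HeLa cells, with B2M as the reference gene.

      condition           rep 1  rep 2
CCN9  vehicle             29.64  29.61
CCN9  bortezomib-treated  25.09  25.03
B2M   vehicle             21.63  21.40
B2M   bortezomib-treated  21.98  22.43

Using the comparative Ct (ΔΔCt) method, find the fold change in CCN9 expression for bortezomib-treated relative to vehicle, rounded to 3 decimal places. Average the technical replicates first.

Mean Ct: CCN9 vehicle 29.625; CCN9 bortezomib-treated 25.060; B2M vehicle 21.515; B2M bortezomib-treated 22.205
ΔCt(vehicle) = 29.625 − 21.515 = 8.110
ΔCt(bortezomib-treated) = 25.060 − 22.205 = 2.855
ΔΔCt = 2.855 − 8.110 = -5.255
Fold change = 2^(−(-5.255)) = 2^5.255 = 38.1867

38.187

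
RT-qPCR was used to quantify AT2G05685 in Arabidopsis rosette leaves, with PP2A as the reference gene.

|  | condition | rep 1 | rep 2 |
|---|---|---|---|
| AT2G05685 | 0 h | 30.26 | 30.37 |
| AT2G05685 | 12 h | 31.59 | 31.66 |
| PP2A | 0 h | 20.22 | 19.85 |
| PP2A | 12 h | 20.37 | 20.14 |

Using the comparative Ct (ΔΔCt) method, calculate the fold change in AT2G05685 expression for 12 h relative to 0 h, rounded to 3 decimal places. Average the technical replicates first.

Mean Ct: AT2G05685 0 h 30.315; AT2G05685 12 h 31.625; PP2A 0 h 20.035; PP2A 12 h 20.255
ΔCt(0 h) = 30.315 − 20.035 = 10.280
ΔCt(12 h) = 31.625 − 20.255 = 11.370
ΔΔCt = 11.370 − 10.280 = 1.090
Fold change = 2^(−1.090) = 0.4698

0.470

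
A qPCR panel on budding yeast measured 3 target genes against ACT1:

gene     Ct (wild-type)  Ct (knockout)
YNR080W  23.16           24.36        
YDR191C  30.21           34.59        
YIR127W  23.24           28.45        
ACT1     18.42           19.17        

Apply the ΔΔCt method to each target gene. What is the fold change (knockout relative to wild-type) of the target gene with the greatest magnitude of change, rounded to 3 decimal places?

YNR080W: ΔΔCt = (24.36−19.17) − (23.16−18.42) = 5.19 − 4.74 = 0.45; fold change = 2^-0.45 = 0.732
YDR191C: ΔΔCt = (34.59−19.17) − (30.21−18.42) = 15.42 − 11.79 = 3.63; fold change = 2^-3.63 = 0.081
YIR127W: ΔΔCt = (28.45−19.17) − (23.24−18.42) = 9.28 − 4.82 = 4.46; fold change = 2^-4.46 = 0.045
YIR127W has the largest |ΔΔCt| = 4.46.

0.045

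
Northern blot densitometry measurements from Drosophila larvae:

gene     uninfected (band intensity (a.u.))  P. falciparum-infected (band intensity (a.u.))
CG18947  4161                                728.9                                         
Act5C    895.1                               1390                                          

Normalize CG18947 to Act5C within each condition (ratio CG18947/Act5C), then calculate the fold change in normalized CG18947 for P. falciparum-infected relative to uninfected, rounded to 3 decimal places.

CG18947/Act5C (uninfected) = 4161 / 895.1 = 4.6486
CG18947/Act5C (P. falciparum-infected) = 728.9 / 1390 = 0.52439
Fold change = 0.52439 / 4.6486 = 0.1128

0.113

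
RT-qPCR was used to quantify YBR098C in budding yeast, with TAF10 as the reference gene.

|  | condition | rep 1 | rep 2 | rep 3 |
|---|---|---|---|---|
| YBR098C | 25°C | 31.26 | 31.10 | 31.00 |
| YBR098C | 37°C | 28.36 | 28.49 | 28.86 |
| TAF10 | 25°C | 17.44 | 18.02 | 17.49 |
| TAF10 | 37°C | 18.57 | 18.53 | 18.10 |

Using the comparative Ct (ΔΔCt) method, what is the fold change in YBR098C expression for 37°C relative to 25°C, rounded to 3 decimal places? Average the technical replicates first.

9.849

Mean Ct: YBR098C 25°C 31.120; YBR098C 37°C 28.570; TAF10 25°C 17.650; TAF10 37°C 18.400
ΔCt(25°C) = 31.120 − 17.650 = 13.470
ΔCt(37°C) = 28.570 − 18.400 = 10.170
ΔΔCt = 10.170 − 13.470 = -3.300
Fold change = 2^(−(-3.300)) = 2^3.300 = 9.8492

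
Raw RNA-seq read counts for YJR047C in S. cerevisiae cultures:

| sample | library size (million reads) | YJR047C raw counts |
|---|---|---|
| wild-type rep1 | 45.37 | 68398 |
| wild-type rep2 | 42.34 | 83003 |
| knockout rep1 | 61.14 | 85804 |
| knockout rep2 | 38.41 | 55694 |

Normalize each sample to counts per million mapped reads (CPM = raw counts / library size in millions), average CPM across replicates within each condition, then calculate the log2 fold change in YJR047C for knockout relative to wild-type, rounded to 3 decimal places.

-0.281

CPM(wild-type rep1) = 68398 / 45.37 = 1507.5601
CPM(wild-type rep2) = 83003 / 42.34 = 1960.3921
CPM(knockout rep1) = 85804 / 61.14 = 1403.4020
CPM(knockout rep2) = 55694 / 38.41 = 1449.9870
mean CPM(wild-type) = 1733.9761; mean CPM(knockout) = 1426.6945
Fold change = 1426.6945 / 1733.9761 = 0.82279
log2(0.82279) = -0.2814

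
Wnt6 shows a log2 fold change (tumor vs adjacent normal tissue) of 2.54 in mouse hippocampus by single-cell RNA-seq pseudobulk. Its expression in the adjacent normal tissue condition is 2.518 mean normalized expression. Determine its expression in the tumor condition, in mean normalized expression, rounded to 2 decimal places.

Fold change = 2^(2.54) = 5.8159
tumor expression = 2.518 × 5.8159 = 14.64

14.64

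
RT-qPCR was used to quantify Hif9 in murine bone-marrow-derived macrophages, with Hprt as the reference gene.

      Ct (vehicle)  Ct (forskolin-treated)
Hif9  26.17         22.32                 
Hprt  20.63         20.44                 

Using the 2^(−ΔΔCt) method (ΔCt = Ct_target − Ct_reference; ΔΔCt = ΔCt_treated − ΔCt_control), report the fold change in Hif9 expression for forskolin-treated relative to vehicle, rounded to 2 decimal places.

12.64

ΔCt(vehicle) = 26.170 − 20.630 = 5.540
ΔCt(forskolin-treated) = 22.320 − 20.440 = 1.880
ΔΔCt = 1.880 − 5.540 = -3.660
Fold change = 2^(−(-3.660)) = 2^3.660 = 12.641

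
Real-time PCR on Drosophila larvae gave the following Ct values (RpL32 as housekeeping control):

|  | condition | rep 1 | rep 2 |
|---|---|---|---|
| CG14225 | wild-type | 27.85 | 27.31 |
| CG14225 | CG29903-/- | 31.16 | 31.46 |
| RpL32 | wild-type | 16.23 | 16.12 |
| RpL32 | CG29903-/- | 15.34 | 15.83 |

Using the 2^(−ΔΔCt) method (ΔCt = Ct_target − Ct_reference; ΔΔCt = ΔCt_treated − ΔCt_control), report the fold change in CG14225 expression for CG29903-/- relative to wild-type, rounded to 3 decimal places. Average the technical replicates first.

Mean Ct: CG14225 wild-type 27.580; CG14225 CG29903-/- 31.310; RpL32 wild-type 16.175; RpL32 CG29903-/- 15.585
ΔCt(wild-type) = 27.580 − 16.175 = 11.405
ΔCt(CG29903-/-) = 31.310 − 15.585 = 15.725
ΔΔCt = 15.725 − 11.405 = 4.320
Fold change = 2^(−4.320) = 0.0501

0.050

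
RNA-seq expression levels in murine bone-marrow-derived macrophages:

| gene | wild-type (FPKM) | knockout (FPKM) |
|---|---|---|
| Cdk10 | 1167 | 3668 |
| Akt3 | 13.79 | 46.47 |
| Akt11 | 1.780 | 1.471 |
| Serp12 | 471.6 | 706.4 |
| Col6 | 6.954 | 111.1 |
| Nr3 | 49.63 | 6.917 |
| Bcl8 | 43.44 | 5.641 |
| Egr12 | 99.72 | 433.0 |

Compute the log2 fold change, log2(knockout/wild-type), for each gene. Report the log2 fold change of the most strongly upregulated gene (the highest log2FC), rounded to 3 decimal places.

3.998

log2(3668/1167) = 1.652  (Cdk10)
log2(46.47/13.79) = 1.753  (Akt3)
log2(1.471/1.780) = -0.275  (Akt11)
log2(706.4/471.6) = 0.583  (Serp12)
log2(111.1/6.954) = 3.998  (Col6)
log2(6.917/49.63) = -2.843  (Nr3)
log2(5.641/43.44) = -2.945  (Bcl8)
log2(433.0/99.72) = 2.118  (Egr12)
Col6 is most strongly upregulated.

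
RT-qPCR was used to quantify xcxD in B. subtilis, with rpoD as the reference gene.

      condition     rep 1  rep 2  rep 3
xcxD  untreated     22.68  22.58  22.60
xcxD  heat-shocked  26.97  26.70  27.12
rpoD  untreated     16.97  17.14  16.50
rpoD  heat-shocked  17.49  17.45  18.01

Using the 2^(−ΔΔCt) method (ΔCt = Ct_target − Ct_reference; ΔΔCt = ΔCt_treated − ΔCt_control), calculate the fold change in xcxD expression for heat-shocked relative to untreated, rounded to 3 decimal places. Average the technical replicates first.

Mean Ct: xcxD untreated 22.620; xcxD heat-shocked 26.930; rpoD untreated 16.870; rpoD heat-shocked 17.650
ΔCt(untreated) = 22.620 − 16.870 = 5.750
ΔCt(heat-shocked) = 26.930 − 17.650 = 9.280
ΔΔCt = 9.280 − 5.750 = 3.530
Fold change = 2^(−3.530) = 0.0866

0.087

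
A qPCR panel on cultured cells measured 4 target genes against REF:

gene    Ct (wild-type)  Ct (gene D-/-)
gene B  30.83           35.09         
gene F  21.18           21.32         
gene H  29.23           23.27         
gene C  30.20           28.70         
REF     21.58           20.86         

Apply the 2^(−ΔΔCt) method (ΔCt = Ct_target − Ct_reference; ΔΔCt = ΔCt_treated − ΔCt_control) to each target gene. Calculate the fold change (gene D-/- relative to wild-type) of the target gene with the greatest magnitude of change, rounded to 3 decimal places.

37.792

gene B: ΔΔCt = (35.09−20.86) − (30.83−21.58) = 14.23 − 9.25 = 4.98; fold change = 2^-4.98 = 0.032
gene F: ΔΔCt = (21.32−20.86) − (21.18−21.58) = 0.46 − (-0.40) = 0.86; fold change = 2^-0.86 = 0.551
gene H: ΔΔCt = (23.27−20.86) − (29.23−21.58) = 2.41 − 7.65 = -5.24; fold change = 2^5.24 = 37.792
gene C: ΔΔCt = (28.70−20.86) − (30.20−21.58) = 7.84 − 8.62 = -0.78; fold change = 2^0.78 = 1.717
gene H has the largest |ΔΔCt| = 5.24.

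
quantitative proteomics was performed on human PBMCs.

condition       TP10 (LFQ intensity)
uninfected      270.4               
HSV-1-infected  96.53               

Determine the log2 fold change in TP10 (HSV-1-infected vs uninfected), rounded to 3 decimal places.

Fold change = 96.53 / 270.4 = 0.3570
log2(0.3570) = -1.4860

-1.486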